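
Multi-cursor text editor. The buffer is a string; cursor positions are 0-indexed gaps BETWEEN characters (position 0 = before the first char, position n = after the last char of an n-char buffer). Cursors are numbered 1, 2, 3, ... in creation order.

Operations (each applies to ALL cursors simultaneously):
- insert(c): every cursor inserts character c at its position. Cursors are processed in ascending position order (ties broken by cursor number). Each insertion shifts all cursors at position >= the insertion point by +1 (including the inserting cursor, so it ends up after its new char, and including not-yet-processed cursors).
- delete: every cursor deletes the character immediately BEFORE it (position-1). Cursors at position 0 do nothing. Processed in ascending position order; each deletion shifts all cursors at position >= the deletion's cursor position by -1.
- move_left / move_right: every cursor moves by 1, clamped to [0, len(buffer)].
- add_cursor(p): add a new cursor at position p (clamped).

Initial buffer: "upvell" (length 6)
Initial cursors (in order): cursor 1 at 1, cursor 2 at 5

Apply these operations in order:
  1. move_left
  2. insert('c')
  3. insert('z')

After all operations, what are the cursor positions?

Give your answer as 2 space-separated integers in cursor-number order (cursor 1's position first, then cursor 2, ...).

After op 1 (move_left): buffer="upvell" (len 6), cursors c1@0 c2@4, authorship ......
After op 2 (insert('c')): buffer="cupvecll" (len 8), cursors c1@1 c2@6, authorship 1....2..
After op 3 (insert('z')): buffer="czupveczll" (len 10), cursors c1@2 c2@8, authorship 11....22..

Answer: 2 8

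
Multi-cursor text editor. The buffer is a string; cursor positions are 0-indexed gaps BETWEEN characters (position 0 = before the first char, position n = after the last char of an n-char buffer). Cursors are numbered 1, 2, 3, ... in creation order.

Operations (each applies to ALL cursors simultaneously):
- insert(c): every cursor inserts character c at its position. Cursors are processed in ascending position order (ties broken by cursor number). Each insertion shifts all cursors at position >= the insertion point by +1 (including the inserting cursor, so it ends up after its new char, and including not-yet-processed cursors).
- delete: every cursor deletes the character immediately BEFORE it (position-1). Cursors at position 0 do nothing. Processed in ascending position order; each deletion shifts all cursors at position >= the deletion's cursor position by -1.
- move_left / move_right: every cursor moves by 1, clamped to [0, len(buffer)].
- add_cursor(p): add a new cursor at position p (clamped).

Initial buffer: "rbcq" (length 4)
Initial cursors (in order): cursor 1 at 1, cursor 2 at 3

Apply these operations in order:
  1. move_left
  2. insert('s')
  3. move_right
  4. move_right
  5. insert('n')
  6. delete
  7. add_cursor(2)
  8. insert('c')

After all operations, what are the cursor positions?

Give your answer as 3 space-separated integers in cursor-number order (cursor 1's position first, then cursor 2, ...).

After op 1 (move_left): buffer="rbcq" (len 4), cursors c1@0 c2@2, authorship ....
After op 2 (insert('s')): buffer="srbscq" (len 6), cursors c1@1 c2@4, authorship 1..2..
After op 3 (move_right): buffer="srbscq" (len 6), cursors c1@2 c2@5, authorship 1..2..
After op 4 (move_right): buffer="srbscq" (len 6), cursors c1@3 c2@6, authorship 1..2..
After op 5 (insert('n')): buffer="srbnscqn" (len 8), cursors c1@4 c2@8, authorship 1..12..2
After op 6 (delete): buffer="srbscq" (len 6), cursors c1@3 c2@6, authorship 1..2..
After op 7 (add_cursor(2)): buffer="srbscq" (len 6), cursors c3@2 c1@3 c2@6, authorship 1..2..
After op 8 (insert('c')): buffer="srcbcscqc" (len 9), cursors c3@3 c1@5 c2@9, authorship 1.3.12..2

Answer: 5 9 3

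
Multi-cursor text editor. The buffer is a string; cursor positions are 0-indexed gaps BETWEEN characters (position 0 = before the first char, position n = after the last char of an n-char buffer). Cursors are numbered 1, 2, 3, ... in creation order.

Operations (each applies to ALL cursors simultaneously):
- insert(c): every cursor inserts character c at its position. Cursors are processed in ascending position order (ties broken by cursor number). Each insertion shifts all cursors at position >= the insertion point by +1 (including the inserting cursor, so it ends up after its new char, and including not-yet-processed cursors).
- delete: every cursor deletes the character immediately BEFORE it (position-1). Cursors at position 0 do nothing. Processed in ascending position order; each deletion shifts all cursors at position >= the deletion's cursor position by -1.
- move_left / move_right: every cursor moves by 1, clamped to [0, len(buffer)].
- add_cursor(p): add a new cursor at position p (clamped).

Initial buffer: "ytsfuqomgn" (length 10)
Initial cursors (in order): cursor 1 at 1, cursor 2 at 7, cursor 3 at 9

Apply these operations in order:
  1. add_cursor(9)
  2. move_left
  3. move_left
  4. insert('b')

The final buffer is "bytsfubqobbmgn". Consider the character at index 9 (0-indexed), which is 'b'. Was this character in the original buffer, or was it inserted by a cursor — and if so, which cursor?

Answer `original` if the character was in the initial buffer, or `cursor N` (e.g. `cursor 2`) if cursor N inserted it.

After op 1 (add_cursor(9)): buffer="ytsfuqomgn" (len 10), cursors c1@1 c2@7 c3@9 c4@9, authorship ..........
After op 2 (move_left): buffer="ytsfuqomgn" (len 10), cursors c1@0 c2@6 c3@8 c4@8, authorship ..........
After op 3 (move_left): buffer="ytsfuqomgn" (len 10), cursors c1@0 c2@5 c3@7 c4@7, authorship ..........
After op 4 (insert('b')): buffer="bytsfubqobbmgn" (len 14), cursors c1@1 c2@7 c3@11 c4@11, authorship 1.....2..34...
Authorship (.=original, N=cursor N): 1 . . . . . 2 . . 3 4 . . .
Index 9: author = 3

Answer: cursor 3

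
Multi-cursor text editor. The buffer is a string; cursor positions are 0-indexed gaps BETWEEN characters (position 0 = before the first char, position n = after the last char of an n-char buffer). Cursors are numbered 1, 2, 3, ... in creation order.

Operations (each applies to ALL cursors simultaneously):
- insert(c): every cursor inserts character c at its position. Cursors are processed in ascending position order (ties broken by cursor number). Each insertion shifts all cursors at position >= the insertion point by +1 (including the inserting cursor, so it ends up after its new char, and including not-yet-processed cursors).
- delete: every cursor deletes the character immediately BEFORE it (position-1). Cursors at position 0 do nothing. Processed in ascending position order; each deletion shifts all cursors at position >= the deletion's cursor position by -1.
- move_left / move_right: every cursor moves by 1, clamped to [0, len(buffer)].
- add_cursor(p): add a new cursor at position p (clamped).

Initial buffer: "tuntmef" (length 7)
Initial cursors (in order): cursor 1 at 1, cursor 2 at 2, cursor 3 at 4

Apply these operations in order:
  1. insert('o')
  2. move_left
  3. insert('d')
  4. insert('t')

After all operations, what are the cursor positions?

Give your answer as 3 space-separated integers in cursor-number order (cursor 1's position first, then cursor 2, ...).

After op 1 (insert('o')): buffer="touontomef" (len 10), cursors c1@2 c2@4 c3@7, authorship .1.2..3...
After op 2 (move_left): buffer="touontomef" (len 10), cursors c1@1 c2@3 c3@6, authorship .1.2..3...
After op 3 (insert('d')): buffer="tdoudontdomef" (len 13), cursors c1@2 c2@5 c3@9, authorship .11.22..33...
After op 4 (insert('t')): buffer="tdtoudtontdtomef" (len 16), cursors c1@3 c2@7 c3@12, authorship .111.222..333...

Answer: 3 7 12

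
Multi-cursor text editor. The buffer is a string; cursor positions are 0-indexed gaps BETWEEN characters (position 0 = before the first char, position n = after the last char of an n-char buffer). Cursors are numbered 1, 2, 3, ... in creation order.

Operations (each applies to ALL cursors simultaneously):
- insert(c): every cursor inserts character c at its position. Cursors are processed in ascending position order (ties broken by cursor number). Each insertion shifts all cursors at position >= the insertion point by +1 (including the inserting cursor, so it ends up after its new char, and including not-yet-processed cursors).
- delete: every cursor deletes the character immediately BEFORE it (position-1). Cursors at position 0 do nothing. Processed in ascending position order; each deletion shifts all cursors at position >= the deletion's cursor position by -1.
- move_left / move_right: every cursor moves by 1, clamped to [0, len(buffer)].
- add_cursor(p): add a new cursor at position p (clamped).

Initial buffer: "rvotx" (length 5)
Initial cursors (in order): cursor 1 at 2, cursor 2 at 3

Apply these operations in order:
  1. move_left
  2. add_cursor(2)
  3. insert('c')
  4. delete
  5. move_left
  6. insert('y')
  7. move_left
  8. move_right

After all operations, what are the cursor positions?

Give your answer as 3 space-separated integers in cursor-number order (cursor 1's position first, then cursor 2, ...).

Answer: 1 4 4

Derivation:
After op 1 (move_left): buffer="rvotx" (len 5), cursors c1@1 c2@2, authorship .....
After op 2 (add_cursor(2)): buffer="rvotx" (len 5), cursors c1@1 c2@2 c3@2, authorship .....
After op 3 (insert('c')): buffer="rcvccotx" (len 8), cursors c1@2 c2@5 c3@5, authorship .1.23...
After op 4 (delete): buffer="rvotx" (len 5), cursors c1@1 c2@2 c3@2, authorship .....
After op 5 (move_left): buffer="rvotx" (len 5), cursors c1@0 c2@1 c3@1, authorship .....
After op 6 (insert('y')): buffer="yryyvotx" (len 8), cursors c1@1 c2@4 c3@4, authorship 1.23....
After op 7 (move_left): buffer="yryyvotx" (len 8), cursors c1@0 c2@3 c3@3, authorship 1.23....
After op 8 (move_right): buffer="yryyvotx" (len 8), cursors c1@1 c2@4 c3@4, authorship 1.23....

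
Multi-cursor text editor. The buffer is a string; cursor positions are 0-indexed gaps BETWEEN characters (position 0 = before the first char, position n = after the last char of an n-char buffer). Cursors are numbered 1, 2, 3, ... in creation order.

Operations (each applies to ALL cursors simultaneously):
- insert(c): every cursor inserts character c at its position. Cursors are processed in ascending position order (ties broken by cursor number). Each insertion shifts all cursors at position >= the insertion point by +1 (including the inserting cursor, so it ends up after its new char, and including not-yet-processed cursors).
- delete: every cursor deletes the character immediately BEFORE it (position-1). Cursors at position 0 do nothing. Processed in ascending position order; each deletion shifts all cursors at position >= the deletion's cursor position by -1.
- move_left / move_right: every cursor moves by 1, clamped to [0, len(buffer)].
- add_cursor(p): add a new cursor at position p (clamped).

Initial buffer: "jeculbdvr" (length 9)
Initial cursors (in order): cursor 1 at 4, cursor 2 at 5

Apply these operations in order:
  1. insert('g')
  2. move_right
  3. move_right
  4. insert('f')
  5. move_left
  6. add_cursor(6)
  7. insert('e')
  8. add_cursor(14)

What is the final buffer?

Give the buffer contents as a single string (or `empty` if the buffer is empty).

Answer: jecuglegefbdefvr

Derivation:
After op 1 (insert('g')): buffer="jecuglgbdvr" (len 11), cursors c1@5 c2@7, authorship ....1.2....
After op 2 (move_right): buffer="jecuglgbdvr" (len 11), cursors c1@6 c2@8, authorship ....1.2....
After op 3 (move_right): buffer="jecuglgbdvr" (len 11), cursors c1@7 c2@9, authorship ....1.2....
After op 4 (insert('f')): buffer="jecuglgfbdfvr" (len 13), cursors c1@8 c2@11, authorship ....1.21..2..
After op 5 (move_left): buffer="jecuglgfbdfvr" (len 13), cursors c1@7 c2@10, authorship ....1.21..2..
After op 6 (add_cursor(6)): buffer="jecuglgfbdfvr" (len 13), cursors c3@6 c1@7 c2@10, authorship ....1.21..2..
After op 7 (insert('e')): buffer="jecuglegefbdefvr" (len 16), cursors c3@7 c1@9 c2@13, authorship ....1.3211..22..
After op 8 (add_cursor(14)): buffer="jecuglegefbdefvr" (len 16), cursors c3@7 c1@9 c2@13 c4@14, authorship ....1.3211..22..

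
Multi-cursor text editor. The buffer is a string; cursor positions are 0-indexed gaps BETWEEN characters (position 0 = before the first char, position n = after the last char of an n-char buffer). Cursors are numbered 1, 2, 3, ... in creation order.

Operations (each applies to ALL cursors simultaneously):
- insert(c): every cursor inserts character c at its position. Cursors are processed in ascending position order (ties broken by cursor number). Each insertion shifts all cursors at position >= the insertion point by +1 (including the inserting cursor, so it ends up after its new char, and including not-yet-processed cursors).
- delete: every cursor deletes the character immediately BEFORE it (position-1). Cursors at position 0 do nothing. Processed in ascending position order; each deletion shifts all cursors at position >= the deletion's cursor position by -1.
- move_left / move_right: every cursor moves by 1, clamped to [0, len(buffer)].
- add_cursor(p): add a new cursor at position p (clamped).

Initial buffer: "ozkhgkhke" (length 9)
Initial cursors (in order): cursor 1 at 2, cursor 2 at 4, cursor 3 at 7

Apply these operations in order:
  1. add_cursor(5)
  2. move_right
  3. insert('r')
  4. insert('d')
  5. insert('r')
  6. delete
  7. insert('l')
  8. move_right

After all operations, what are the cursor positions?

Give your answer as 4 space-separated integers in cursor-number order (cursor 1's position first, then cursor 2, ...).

After op 1 (add_cursor(5)): buffer="ozkhgkhke" (len 9), cursors c1@2 c2@4 c4@5 c3@7, authorship .........
After op 2 (move_right): buffer="ozkhgkhke" (len 9), cursors c1@3 c2@5 c4@6 c3@8, authorship .........
After op 3 (insert('r')): buffer="ozkrhgrkrhkre" (len 13), cursors c1@4 c2@7 c4@9 c3@12, authorship ...1..2.4..3.
After op 4 (insert('d')): buffer="ozkrdhgrdkrdhkrde" (len 17), cursors c1@5 c2@9 c4@12 c3@16, authorship ...11..22.44..33.
After op 5 (insert('r')): buffer="ozkrdrhgrdrkrdrhkrdre" (len 21), cursors c1@6 c2@11 c4@15 c3@20, authorship ...111..222.444..333.
After op 6 (delete): buffer="ozkrdhgrdkrdhkrde" (len 17), cursors c1@5 c2@9 c4@12 c3@16, authorship ...11..22.44..33.
After op 7 (insert('l')): buffer="ozkrdlhgrdlkrdlhkrdle" (len 21), cursors c1@6 c2@11 c4@15 c3@20, authorship ...111..222.444..333.
After op 8 (move_right): buffer="ozkrdlhgrdlkrdlhkrdle" (len 21), cursors c1@7 c2@12 c4@16 c3@21, authorship ...111..222.444..333.

Answer: 7 12 21 16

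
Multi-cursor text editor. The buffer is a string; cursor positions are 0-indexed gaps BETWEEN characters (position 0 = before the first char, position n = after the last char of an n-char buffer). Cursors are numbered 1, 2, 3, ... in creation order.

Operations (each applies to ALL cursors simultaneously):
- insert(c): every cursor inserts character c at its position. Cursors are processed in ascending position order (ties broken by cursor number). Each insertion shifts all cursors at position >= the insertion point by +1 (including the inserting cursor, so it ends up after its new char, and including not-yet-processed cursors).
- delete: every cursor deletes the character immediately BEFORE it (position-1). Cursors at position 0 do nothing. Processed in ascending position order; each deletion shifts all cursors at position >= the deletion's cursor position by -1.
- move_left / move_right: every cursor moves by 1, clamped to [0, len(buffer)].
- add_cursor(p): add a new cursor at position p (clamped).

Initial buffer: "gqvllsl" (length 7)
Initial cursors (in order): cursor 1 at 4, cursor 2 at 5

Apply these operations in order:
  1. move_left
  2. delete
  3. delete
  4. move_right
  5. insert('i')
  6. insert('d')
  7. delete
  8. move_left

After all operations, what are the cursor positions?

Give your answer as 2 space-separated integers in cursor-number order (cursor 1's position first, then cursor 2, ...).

After op 1 (move_left): buffer="gqvllsl" (len 7), cursors c1@3 c2@4, authorship .......
After op 2 (delete): buffer="gqlsl" (len 5), cursors c1@2 c2@2, authorship .....
After op 3 (delete): buffer="lsl" (len 3), cursors c1@0 c2@0, authorship ...
After op 4 (move_right): buffer="lsl" (len 3), cursors c1@1 c2@1, authorship ...
After op 5 (insert('i')): buffer="liisl" (len 5), cursors c1@3 c2@3, authorship .12..
After op 6 (insert('d')): buffer="liiddsl" (len 7), cursors c1@5 c2@5, authorship .1212..
After op 7 (delete): buffer="liisl" (len 5), cursors c1@3 c2@3, authorship .12..
After op 8 (move_left): buffer="liisl" (len 5), cursors c1@2 c2@2, authorship .12..

Answer: 2 2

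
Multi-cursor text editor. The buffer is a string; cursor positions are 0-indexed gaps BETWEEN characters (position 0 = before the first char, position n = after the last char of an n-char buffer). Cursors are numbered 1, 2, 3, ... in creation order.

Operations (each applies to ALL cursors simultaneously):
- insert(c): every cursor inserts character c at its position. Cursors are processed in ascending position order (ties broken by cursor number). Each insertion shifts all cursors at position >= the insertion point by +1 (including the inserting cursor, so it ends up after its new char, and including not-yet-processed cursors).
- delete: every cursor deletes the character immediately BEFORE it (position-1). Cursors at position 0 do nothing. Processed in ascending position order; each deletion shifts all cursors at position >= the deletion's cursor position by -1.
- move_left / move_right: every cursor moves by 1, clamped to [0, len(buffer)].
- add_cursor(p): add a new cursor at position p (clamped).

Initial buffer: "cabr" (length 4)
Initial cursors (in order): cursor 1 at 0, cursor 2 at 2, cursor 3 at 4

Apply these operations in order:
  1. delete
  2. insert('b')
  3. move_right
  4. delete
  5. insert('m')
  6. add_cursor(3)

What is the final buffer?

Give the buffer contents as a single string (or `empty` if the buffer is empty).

After op 1 (delete): buffer="cb" (len 2), cursors c1@0 c2@1 c3@2, authorship ..
After op 2 (insert('b')): buffer="bcbbb" (len 5), cursors c1@1 c2@3 c3@5, authorship 1.2.3
After op 3 (move_right): buffer="bcbbb" (len 5), cursors c1@2 c2@4 c3@5, authorship 1.2.3
After op 4 (delete): buffer="bb" (len 2), cursors c1@1 c2@2 c3@2, authorship 12
After op 5 (insert('m')): buffer="bmbmm" (len 5), cursors c1@2 c2@5 c3@5, authorship 11223
After op 6 (add_cursor(3)): buffer="bmbmm" (len 5), cursors c1@2 c4@3 c2@5 c3@5, authorship 11223

Answer: bmbmm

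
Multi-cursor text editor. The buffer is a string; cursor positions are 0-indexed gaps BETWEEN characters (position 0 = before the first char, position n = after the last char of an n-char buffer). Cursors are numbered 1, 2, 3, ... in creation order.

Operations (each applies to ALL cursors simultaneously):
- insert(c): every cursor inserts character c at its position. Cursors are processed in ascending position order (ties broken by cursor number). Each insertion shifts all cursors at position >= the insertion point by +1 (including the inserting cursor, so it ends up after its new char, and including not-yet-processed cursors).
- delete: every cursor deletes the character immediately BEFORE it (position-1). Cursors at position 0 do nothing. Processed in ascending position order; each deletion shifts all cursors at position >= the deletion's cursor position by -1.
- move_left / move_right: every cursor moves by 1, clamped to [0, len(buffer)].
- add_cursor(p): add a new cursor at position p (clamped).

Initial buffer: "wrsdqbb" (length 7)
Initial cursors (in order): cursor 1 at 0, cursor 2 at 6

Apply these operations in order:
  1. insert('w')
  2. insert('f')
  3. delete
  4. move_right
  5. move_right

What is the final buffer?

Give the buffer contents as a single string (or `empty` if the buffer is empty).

After op 1 (insert('w')): buffer="wwrsdqbwb" (len 9), cursors c1@1 c2@8, authorship 1......2.
After op 2 (insert('f')): buffer="wfwrsdqbwfb" (len 11), cursors c1@2 c2@10, authorship 11......22.
After op 3 (delete): buffer="wwrsdqbwb" (len 9), cursors c1@1 c2@8, authorship 1......2.
After op 4 (move_right): buffer="wwrsdqbwb" (len 9), cursors c1@2 c2@9, authorship 1......2.
After op 5 (move_right): buffer="wwrsdqbwb" (len 9), cursors c1@3 c2@9, authorship 1......2.

Answer: wwrsdqbwb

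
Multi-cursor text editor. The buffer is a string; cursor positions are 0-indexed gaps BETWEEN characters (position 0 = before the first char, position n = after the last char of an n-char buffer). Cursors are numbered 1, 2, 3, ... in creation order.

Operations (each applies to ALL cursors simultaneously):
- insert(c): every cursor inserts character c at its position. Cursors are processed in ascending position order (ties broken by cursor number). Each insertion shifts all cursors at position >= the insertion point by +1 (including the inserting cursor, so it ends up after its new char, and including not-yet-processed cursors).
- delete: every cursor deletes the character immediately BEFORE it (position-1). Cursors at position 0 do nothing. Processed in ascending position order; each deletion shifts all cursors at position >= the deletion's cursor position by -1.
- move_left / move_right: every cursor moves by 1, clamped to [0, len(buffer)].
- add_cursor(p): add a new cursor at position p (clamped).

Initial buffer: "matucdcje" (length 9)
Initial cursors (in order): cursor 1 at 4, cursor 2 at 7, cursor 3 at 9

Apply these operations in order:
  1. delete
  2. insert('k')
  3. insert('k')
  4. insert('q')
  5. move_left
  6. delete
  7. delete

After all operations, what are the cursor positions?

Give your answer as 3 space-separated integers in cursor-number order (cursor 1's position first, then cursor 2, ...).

After op 1 (delete): buffer="matcdj" (len 6), cursors c1@3 c2@5 c3@6, authorship ......
After op 2 (insert('k')): buffer="matkcdkjk" (len 9), cursors c1@4 c2@7 c3@9, authorship ...1..2.3
After op 3 (insert('k')): buffer="matkkcdkkjkk" (len 12), cursors c1@5 c2@9 c3@12, authorship ...11..22.33
After op 4 (insert('q')): buffer="matkkqcdkkqjkkq" (len 15), cursors c1@6 c2@11 c3@15, authorship ...111..222.333
After op 5 (move_left): buffer="matkkqcdkkqjkkq" (len 15), cursors c1@5 c2@10 c3@14, authorship ...111..222.333
After op 6 (delete): buffer="matkqcdkqjkq" (len 12), cursors c1@4 c2@8 c3@11, authorship ...11..22.33
After op 7 (delete): buffer="matqcdqjq" (len 9), cursors c1@3 c2@6 c3@8, authorship ...1..2.3

Answer: 3 6 8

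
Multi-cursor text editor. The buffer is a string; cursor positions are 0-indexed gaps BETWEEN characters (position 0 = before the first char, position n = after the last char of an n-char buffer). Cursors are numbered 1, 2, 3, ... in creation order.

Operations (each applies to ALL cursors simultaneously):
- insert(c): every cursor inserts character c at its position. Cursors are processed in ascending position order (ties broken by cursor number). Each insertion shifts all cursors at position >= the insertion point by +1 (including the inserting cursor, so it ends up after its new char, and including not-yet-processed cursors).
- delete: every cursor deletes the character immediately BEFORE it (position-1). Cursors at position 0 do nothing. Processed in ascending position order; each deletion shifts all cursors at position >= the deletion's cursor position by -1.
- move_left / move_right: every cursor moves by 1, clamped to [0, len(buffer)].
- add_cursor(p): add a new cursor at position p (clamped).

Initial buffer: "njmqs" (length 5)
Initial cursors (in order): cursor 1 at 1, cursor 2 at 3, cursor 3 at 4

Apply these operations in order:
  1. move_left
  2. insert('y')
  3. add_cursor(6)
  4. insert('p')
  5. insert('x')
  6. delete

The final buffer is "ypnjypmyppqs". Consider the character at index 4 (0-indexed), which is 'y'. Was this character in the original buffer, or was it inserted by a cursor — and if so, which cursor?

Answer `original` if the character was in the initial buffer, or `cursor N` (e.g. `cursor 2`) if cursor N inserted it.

Answer: cursor 2

Derivation:
After op 1 (move_left): buffer="njmqs" (len 5), cursors c1@0 c2@2 c3@3, authorship .....
After op 2 (insert('y')): buffer="ynjymyqs" (len 8), cursors c1@1 c2@4 c3@6, authorship 1..2.3..
After op 3 (add_cursor(6)): buffer="ynjymyqs" (len 8), cursors c1@1 c2@4 c3@6 c4@6, authorship 1..2.3..
After op 4 (insert('p')): buffer="ypnjypmyppqs" (len 12), cursors c1@2 c2@6 c3@10 c4@10, authorship 11..22.334..
After op 5 (insert('x')): buffer="ypxnjypxmyppxxqs" (len 16), cursors c1@3 c2@8 c3@14 c4@14, authorship 111..222.33434..
After op 6 (delete): buffer="ypnjypmyppqs" (len 12), cursors c1@2 c2@6 c3@10 c4@10, authorship 11..22.334..
Authorship (.=original, N=cursor N): 1 1 . . 2 2 . 3 3 4 . .
Index 4: author = 2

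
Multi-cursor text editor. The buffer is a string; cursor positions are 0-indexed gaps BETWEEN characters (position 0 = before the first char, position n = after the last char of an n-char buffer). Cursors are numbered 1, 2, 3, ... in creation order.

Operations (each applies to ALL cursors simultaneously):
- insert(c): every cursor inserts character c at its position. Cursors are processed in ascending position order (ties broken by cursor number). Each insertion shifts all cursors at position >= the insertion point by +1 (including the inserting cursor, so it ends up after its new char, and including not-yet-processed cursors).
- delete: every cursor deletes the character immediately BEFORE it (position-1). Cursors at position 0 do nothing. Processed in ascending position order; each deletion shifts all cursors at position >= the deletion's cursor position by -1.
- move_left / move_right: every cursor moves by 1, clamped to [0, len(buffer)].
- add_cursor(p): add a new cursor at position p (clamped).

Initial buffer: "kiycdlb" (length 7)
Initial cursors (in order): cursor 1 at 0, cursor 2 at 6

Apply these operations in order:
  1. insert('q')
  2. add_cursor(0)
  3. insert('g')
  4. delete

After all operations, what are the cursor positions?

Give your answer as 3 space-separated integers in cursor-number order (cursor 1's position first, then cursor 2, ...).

Answer: 1 8 0

Derivation:
After op 1 (insert('q')): buffer="qkiycdlqb" (len 9), cursors c1@1 c2@8, authorship 1......2.
After op 2 (add_cursor(0)): buffer="qkiycdlqb" (len 9), cursors c3@0 c1@1 c2@8, authorship 1......2.
After op 3 (insert('g')): buffer="gqgkiycdlqgb" (len 12), cursors c3@1 c1@3 c2@11, authorship 311......22.
After op 4 (delete): buffer="qkiycdlqb" (len 9), cursors c3@0 c1@1 c2@8, authorship 1......2.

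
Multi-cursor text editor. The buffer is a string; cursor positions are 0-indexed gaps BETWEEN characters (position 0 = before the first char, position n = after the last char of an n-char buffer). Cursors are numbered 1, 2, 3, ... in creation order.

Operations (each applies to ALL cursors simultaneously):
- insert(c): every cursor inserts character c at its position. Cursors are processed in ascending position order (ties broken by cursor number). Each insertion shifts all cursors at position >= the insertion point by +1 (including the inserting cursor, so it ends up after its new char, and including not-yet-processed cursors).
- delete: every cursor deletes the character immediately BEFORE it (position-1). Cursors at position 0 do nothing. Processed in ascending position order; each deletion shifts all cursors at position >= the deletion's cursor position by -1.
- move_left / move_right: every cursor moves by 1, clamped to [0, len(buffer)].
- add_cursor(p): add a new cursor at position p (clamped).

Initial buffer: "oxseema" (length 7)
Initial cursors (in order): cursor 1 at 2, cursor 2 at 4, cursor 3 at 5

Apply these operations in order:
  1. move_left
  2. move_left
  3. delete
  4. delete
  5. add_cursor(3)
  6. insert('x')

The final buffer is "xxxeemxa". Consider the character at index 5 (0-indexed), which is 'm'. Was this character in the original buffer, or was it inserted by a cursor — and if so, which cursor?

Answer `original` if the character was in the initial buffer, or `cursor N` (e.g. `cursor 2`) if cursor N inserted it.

Answer: original

Derivation:
After op 1 (move_left): buffer="oxseema" (len 7), cursors c1@1 c2@3 c3@4, authorship .......
After op 2 (move_left): buffer="oxseema" (len 7), cursors c1@0 c2@2 c3@3, authorship .......
After op 3 (delete): buffer="oeema" (len 5), cursors c1@0 c2@1 c3@1, authorship .....
After op 4 (delete): buffer="eema" (len 4), cursors c1@0 c2@0 c3@0, authorship ....
After op 5 (add_cursor(3)): buffer="eema" (len 4), cursors c1@0 c2@0 c3@0 c4@3, authorship ....
After op 6 (insert('x')): buffer="xxxeemxa" (len 8), cursors c1@3 c2@3 c3@3 c4@7, authorship 123...4.
Authorship (.=original, N=cursor N): 1 2 3 . . . 4 .
Index 5: author = original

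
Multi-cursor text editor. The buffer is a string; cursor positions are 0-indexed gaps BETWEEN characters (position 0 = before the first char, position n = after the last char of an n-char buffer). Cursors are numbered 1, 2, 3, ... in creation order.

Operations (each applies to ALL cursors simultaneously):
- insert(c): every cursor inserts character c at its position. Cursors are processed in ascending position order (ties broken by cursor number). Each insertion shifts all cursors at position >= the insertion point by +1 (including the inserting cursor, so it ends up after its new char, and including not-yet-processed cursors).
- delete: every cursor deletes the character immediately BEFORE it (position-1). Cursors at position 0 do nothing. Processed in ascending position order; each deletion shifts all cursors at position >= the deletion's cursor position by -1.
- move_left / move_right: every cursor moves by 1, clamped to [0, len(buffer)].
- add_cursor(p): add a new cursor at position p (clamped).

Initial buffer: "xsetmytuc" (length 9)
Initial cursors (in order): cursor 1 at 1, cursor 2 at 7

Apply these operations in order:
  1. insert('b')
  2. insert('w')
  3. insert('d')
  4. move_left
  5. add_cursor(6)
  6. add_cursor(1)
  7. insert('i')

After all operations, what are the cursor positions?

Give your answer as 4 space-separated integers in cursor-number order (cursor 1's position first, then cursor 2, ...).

After op 1 (insert('b')): buffer="xbsetmytbuc" (len 11), cursors c1@2 c2@9, authorship .1......2..
After op 2 (insert('w')): buffer="xbwsetmytbwuc" (len 13), cursors c1@3 c2@11, authorship .11......22..
After op 3 (insert('d')): buffer="xbwdsetmytbwduc" (len 15), cursors c1@4 c2@13, authorship .111......222..
After op 4 (move_left): buffer="xbwdsetmytbwduc" (len 15), cursors c1@3 c2@12, authorship .111......222..
After op 5 (add_cursor(6)): buffer="xbwdsetmytbwduc" (len 15), cursors c1@3 c3@6 c2@12, authorship .111......222..
After op 6 (add_cursor(1)): buffer="xbwdsetmytbwduc" (len 15), cursors c4@1 c1@3 c3@6 c2@12, authorship .111......222..
After op 7 (insert('i')): buffer="xibwidseitmytbwiduc" (len 19), cursors c4@2 c1@5 c3@9 c2@16, authorship .41111..3....2222..

Answer: 5 16 9 2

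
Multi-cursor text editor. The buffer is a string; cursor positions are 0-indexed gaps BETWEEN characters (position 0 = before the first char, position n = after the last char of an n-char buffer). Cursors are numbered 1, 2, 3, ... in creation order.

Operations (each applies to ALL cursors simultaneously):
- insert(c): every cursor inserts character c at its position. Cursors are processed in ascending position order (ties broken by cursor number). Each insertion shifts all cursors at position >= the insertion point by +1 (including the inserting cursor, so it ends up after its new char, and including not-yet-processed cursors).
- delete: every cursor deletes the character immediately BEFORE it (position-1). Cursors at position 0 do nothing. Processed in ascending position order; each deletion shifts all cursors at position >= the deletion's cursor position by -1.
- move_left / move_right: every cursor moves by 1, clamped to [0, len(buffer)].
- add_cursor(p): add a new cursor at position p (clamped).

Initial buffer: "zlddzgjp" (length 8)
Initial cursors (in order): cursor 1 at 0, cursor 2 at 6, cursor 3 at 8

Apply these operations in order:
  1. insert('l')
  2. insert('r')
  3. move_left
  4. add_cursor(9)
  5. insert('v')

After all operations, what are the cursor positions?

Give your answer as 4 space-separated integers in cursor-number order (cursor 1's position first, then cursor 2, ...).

After op 1 (insert('l')): buffer="lzlddzgljpl" (len 11), cursors c1@1 c2@8 c3@11, authorship 1......2..3
After op 2 (insert('r')): buffer="lrzlddzglrjplr" (len 14), cursors c1@2 c2@10 c3@14, authorship 11......22..33
After op 3 (move_left): buffer="lrzlddzglrjplr" (len 14), cursors c1@1 c2@9 c3@13, authorship 11......22..33
After op 4 (add_cursor(9)): buffer="lrzlddzglrjplr" (len 14), cursors c1@1 c2@9 c4@9 c3@13, authorship 11......22..33
After op 5 (insert('v')): buffer="lvrzlddzglvvrjplvr" (len 18), cursors c1@2 c2@12 c4@12 c3@17, authorship 111......2242..333

Answer: 2 12 17 12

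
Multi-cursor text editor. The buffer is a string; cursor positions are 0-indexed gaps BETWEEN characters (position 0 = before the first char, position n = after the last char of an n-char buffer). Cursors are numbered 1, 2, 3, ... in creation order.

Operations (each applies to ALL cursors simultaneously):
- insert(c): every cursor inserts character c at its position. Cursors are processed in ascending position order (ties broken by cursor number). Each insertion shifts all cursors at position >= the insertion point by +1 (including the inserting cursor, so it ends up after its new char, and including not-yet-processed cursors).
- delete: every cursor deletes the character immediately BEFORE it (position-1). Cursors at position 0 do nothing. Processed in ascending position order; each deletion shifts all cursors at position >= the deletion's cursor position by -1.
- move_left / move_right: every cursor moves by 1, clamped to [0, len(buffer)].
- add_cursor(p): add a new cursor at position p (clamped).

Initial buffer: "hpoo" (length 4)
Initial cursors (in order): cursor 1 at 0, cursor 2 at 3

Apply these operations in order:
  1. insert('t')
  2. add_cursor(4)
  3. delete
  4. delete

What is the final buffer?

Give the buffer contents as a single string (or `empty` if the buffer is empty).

Answer: o

Derivation:
After op 1 (insert('t')): buffer="thpoto" (len 6), cursors c1@1 c2@5, authorship 1...2.
After op 2 (add_cursor(4)): buffer="thpoto" (len 6), cursors c1@1 c3@4 c2@5, authorship 1...2.
After op 3 (delete): buffer="hpo" (len 3), cursors c1@0 c2@2 c3@2, authorship ...
After op 4 (delete): buffer="o" (len 1), cursors c1@0 c2@0 c3@0, authorship .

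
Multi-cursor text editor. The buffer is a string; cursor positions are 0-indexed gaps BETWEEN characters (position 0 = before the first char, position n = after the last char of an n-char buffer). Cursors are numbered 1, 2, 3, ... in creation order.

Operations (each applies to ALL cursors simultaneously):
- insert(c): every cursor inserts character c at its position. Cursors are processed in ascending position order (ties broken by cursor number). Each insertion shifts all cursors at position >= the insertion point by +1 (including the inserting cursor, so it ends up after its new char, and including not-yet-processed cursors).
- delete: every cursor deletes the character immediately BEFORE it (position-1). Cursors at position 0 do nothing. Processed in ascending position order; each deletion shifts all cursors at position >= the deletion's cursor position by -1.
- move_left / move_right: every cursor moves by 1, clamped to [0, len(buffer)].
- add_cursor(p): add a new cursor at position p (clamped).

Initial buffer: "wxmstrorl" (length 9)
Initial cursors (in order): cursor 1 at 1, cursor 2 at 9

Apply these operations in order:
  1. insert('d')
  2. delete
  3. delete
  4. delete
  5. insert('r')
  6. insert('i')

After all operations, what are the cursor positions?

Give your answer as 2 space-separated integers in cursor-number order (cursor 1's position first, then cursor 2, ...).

After op 1 (insert('d')): buffer="wdxmstrorld" (len 11), cursors c1@2 c2@11, authorship .1........2
After op 2 (delete): buffer="wxmstrorl" (len 9), cursors c1@1 c2@9, authorship .........
After op 3 (delete): buffer="xmstror" (len 7), cursors c1@0 c2@7, authorship .......
After op 4 (delete): buffer="xmstro" (len 6), cursors c1@0 c2@6, authorship ......
After op 5 (insert('r')): buffer="rxmstror" (len 8), cursors c1@1 c2@8, authorship 1......2
After op 6 (insert('i')): buffer="rixmstrori" (len 10), cursors c1@2 c2@10, authorship 11......22

Answer: 2 10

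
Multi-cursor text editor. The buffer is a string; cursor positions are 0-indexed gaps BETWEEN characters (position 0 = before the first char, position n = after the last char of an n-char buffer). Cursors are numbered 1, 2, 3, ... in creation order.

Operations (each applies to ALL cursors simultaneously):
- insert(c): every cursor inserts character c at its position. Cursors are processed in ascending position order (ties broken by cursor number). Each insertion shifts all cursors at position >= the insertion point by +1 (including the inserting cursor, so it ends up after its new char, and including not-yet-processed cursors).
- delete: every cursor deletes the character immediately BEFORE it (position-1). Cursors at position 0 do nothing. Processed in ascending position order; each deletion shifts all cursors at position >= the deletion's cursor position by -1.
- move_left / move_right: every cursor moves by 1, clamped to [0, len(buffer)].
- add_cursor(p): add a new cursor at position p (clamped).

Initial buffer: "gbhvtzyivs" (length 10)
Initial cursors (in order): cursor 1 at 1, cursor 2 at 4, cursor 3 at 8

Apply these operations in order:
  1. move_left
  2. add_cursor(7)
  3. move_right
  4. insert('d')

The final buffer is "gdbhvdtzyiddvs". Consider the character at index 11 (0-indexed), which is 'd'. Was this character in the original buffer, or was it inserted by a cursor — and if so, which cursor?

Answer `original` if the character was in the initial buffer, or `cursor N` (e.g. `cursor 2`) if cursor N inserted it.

After op 1 (move_left): buffer="gbhvtzyivs" (len 10), cursors c1@0 c2@3 c3@7, authorship ..........
After op 2 (add_cursor(7)): buffer="gbhvtzyivs" (len 10), cursors c1@0 c2@3 c3@7 c4@7, authorship ..........
After op 3 (move_right): buffer="gbhvtzyivs" (len 10), cursors c1@1 c2@4 c3@8 c4@8, authorship ..........
After op 4 (insert('d')): buffer="gdbhvdtzyiddvs" (len 14), cursors c1@2 c2@6 c3@12 c4@12, authorship .1...2....34..
Authorship (.=original, N=cursor N): . 1 . . . 2 . . . . 3 4 . .
Index 11: author = 4

Answer: cursor 4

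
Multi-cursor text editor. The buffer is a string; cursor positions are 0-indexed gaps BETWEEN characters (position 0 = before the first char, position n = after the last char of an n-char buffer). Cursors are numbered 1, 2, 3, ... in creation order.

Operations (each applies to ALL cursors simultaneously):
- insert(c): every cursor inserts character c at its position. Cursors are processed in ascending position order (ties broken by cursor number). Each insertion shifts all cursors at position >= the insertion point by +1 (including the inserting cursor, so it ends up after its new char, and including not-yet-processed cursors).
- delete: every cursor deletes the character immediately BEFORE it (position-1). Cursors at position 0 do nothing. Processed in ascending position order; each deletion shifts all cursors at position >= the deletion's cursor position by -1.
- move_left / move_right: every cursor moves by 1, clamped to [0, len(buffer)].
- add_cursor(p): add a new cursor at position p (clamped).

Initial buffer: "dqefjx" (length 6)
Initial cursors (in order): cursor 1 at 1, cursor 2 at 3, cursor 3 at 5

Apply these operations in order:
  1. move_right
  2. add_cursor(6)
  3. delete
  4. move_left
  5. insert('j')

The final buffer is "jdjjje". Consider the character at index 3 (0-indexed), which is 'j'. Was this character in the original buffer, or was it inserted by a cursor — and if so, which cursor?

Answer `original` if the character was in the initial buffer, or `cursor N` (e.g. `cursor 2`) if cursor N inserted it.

Answer: cursor 3

Derivation:
After op 1 (move_right): buffer="dqefjx" (len 6), cursors c1@2 c2@4 c3@6, authorship ......
After op 2 (add_cursor(6)): buffer="dqefjx" (len 6), cursors c1@2 c2@4 c3@6 c4@6, authorship ......
After op 3 (delete): buffer="de" (len 2), cursors c1@1 c2@2 c3@2 c4@2, authorship ..
After op 4 (move_left): buffer="de" (len 2), cursors c1@0 c2@1 c3@1 c4@1, authorship ..
After op 5 (insert('j')): buffer="jdjjje" (len 6), cursors c1@1 c2@5 c3@5 c4@5, authorship 1.234.
Authorship (.=original, N=cursor N): 1 . 2 3 4 .
Index 3: author = 3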